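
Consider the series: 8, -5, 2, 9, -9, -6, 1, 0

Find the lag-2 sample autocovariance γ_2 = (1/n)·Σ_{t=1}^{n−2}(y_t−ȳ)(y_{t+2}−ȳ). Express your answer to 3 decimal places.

Mean ȳ = (8 − 5 + 2 + 9 − 9 − 6 + 1 + 0)/8 = 0.0000
Deviations: 8.0000, -5.0000, 2.0000, 9.0000, -9.0000, -6.0000, 1.0000, 0.0000
Σ_{t=1}^{6}(y_t−ȳ)(y_{t+2}−ȳ) = -110.0000
γ_2 = -110.0000 / 8 = -13.750

-13.750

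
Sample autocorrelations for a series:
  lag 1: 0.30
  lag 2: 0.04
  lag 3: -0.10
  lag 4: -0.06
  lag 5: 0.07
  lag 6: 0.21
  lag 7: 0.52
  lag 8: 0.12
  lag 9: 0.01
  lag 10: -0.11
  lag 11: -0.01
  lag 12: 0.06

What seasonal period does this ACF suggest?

7

The largest autocorrelation is r_7 = 0.52; the remaining lags stay at or below 0.30. The elevated value at lag 1 (0.30), dropping to 0.04 at lag 2, reflects decaying short-term dependence rather than seasonality.
The dominant spike at lag 7 indicates a seasonal period of 7.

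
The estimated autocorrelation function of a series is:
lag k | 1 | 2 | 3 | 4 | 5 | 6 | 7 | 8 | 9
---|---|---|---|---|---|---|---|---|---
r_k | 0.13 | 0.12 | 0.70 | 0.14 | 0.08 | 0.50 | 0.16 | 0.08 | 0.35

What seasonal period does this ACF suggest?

3

The largest autocorrelation is r_3 = 0.70, with weaker echoes at lags 6 (0.50) and 9 (0.35); the remaining lags stay at or below 0.16.
The dominant spike at lag 3 indicates a seasonal period of 3.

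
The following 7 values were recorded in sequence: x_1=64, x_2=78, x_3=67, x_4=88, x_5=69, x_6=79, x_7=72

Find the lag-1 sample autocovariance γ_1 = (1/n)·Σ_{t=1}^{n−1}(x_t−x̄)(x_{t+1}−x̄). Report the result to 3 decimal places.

-38.493

Mean x̄ = (64 + 78 + 67 + 88 + 69 + 79 + 72)/7 = 73.8571
Deviations: -9.8571, 4.1429, -6.8571, 14.1429, -4.8571, 5.1429, -1.8571
Σ_{t=1}^{6}(x_t−x̄)(x_{t+1}−x̄) = -269.4490
γ_1 = -269.4490 / 7 = -38.493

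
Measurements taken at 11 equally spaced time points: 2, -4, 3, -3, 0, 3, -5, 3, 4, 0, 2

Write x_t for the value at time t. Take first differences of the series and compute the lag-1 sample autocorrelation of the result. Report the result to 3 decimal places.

-0.642

First differences Δx: -6, 7, -6, 3, 3, -8, 8, 1, -4, 2
Mean of differences = 0.0000
Numerator Σ(Δx_t−Δx̄)(Δx_{t+1}−Δx̄) = -185.0000
Denominator Σ(Δx_t−Δx̄)² = 288.0000
r_1(Δx) = -185.0000 / 288.0000 = -0.642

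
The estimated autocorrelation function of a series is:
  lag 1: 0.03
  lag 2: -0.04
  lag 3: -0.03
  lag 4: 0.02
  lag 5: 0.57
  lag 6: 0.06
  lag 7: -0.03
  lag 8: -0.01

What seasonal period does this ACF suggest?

The largest autocorrelation is r_5 = 0.57; the remaining lags stay at or below 0.06.
The dominant spike at lag 5 indicates a seasonal period of 5.

5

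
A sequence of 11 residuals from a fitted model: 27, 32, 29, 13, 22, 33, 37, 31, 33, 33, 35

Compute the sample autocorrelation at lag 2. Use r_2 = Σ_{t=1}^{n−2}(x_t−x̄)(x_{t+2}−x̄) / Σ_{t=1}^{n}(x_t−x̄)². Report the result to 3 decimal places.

Mean x̄ = (27 + 32 + 29 + 13 + 22 + 33 + 37 + 31 + 33 + 33 + 35)/11 = 29.5455
Numerator Σ_{t=1}^{9}(x_t−x̄)(x_{t+2}−x̄) = -93.8678
Denominator Σ(x_t−x̄)² = 466.7273
r_2 = -93.8678 / 466.7273 = -0.201

-0.201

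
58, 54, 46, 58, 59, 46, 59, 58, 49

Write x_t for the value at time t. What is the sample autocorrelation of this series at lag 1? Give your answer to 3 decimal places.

-0.368

Mean x̄ = (58 + 54 + 46 + 58 + 59 + 46 + 59 + 58 + 49)/9 = 54.1111
Numerator Σ_{t=1}^{8}(x_t−x̄)(x_{t+1}−x̄) = -92.2346
Denominator Σ(x_t−x̄)² = 250.8889
r_1 = -92.2346 / 250.8889 = -0.368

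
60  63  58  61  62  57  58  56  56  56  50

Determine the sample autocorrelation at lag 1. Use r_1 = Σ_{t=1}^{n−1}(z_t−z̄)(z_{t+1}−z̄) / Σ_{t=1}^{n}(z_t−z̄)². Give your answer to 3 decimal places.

0.324

Mean z̄ = (60 + 63 + 58 + 61 + 62 + 57 + 58 + 56 + 56 + 56 + 50)/11 = 57.9091
Numerator Σ_{t=1}^{10}(z_t−z̄)(z_{t+1}−z̄) = 42.4463
Denominator Σ(z_t−z̄)² = 130.9091
r_1 = 42.4463 / 130.9091 = 0.324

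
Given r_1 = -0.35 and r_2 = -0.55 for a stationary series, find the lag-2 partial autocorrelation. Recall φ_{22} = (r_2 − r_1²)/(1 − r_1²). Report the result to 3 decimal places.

-0.766

φ_{22} = (r_2 − r_1²) / (1 − r_1²)
r_1² = (-0.35)² = 0.1225
Numerator = -0.55 − 0.1225 = -0.6725; denominator = 1 − 0.1225 = 0.8775
φ_{22} = -0.6725 / 0.8775 = -0.766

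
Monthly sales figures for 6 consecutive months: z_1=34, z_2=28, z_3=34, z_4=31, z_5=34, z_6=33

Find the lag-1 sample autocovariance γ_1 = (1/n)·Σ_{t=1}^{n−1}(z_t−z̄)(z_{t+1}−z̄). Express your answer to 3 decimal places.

-2.963

Mean z̄ = (34 + 28 + 34 + 31 + 34 + 33)/6 = 32.3333
Σ_{t=1}^{5}(z_t−z̄)(z_{t+1}−z̄) = -17.7778
γ_1 = -17.7778 / 6 = -2.963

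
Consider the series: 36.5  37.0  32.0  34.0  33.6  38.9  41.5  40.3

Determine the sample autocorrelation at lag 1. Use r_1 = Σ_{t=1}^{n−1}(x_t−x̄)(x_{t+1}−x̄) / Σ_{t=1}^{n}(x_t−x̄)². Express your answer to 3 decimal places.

0.509

Mean x̄ = (36.5 + 37.0 + 32.0 + 34.0 + 33.6 + 38.9 + 41.5 + 40.3)/8 = 36.7250
Deviations from mean: -0.2250, 0.2750, -4.7250, -2.7250, -3.1250, 2.1750, 4.7750, 3.5750
Numerator Σ_{t=1}^{7}(x_t−x̄)(x_{t+1}−x̄) = 40.6894
Denominator Σ(x_t−x̄)² = 79.9550
r_1 = 40.6894 / 79.9550 = 0.509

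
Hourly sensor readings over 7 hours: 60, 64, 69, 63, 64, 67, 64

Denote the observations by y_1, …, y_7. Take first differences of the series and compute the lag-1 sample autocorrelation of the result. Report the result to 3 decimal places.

-0.262

First differences Δy: 4, 5, -6, 1, 3, -3
Mean of differences = 0.6667
Numerator Σ(Δy_t−Δȳ)(Δy_{t+1}−Δȳ) = -24.4444
Denominator Σ(Δy_t−Δȳ)² = 93.3333
r_1(Δy) = -24.4444 / 93.3333 = -0.262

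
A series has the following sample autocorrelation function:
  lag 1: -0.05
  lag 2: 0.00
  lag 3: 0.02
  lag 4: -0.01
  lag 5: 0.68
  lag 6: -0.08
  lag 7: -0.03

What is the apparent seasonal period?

The largest autocorrelation is r_5 = 0.68; the remaining lags stay at or below 0.02.
The dominant spike at lag 5 indicates a seasonal period of 5.

5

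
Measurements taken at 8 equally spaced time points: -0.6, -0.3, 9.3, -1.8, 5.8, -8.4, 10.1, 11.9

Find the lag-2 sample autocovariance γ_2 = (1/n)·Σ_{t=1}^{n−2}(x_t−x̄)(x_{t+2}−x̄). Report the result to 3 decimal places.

-1.801

Mean x̄ = (-0.6 − 0.3 + 9.3 − 1.8 + 5.8 − 8.4 + 10.1 + 11.9)/8 = 3.2500
Deviations: -3.8500, -3.5500, 6.0500, -5.0500, 2.5500, -11.6500, 6.8500, 8.6500
Σ_{t=1}^{6}(x_t−x̄)(x_{t+2}−x̄) = -14.4100
γ_2 = -14.4100 / 8 = -1.801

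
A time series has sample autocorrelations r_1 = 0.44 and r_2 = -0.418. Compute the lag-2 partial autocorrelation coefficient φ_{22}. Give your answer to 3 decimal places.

-0.758

φ_{22} = (r_2 − r_1²) / (1 − r_1²)
r_1² = (0.44)² = 0.1936
Numerator = -0.418 − 0.1936 = -0.6116; denominator = 1 − 0.1936 = 0.8064
φ_{22} = -0.6116 / 0.8064 = -0.758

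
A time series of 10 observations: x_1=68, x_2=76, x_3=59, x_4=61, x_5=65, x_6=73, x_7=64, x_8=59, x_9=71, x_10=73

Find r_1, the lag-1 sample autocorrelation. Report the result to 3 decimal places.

-0.051

Mean x̄ = (68 + 76 + 59 + 61 + 65 + 73 + 64 + 59 + 71 + 73)/10 = 66.9000
Numerator Σ_{t=1}^{9}(x_t−x̄)(x_{t+1}−x̄) = -17.8100
Denominator Σ(x_t−x̄)² = 346.9000
r_1 = -17.8100 / 346.9000 = -0.051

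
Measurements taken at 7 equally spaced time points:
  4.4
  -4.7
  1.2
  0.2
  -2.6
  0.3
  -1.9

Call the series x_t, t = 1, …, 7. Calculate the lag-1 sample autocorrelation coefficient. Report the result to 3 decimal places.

Mean x̄ = (4.4 − 4.7 + 1.2 + 0.2 − 2.6 + 0.3 − 1.9)/7 = -0.4429
Deviations from mean: 4.8429, -4.2571, 1.6429, 0.6429, -2.1571, 0.7429, -1.4571
Numerator Σ_{t=1}^{6}(x_t−x̄)(x_{t+1}−x̄) = -30.6261
Denominator Σ(x_t−x̄)² = 52.0171
r_1 = -30.6261 / 52.0171 = -0.589

-0.589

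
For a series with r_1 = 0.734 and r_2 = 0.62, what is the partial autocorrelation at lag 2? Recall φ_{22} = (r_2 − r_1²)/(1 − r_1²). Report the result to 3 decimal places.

0.176

φ_{22} = (r_2 − r_1²) / (1 − r_1²)
r_1² = (0.734)² = 0.538756
Numerator = 0.62 − 0.5388 = 0.0812; denominator = 1 − 0.5388 = 0.4612
φ_{22} = 0.0812 / 0.4612 = 0.176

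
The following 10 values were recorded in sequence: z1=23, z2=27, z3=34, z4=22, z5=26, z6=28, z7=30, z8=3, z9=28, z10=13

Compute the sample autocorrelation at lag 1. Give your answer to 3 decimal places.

-0.290

Mean z̄ = (23 + 27 + 34 + 22 + 26 + 28 + 30 + 3 + 28 + 13)/10 = 23.4000
Numerator Σ_{t=1}^{9}(z_t−z̄)(z_{t+1}−z̄) = -215.7600
Denominator Σ(z_t−z̄)² = 744.4000
r_1 = -215.7600 / 744.4000 = -0.290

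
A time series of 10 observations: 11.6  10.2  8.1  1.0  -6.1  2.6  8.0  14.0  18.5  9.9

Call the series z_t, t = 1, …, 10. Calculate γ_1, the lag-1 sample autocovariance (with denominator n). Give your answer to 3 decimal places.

26.349

Mean z̄ = (11.6 + 10.2 + 8.1 + 1.0 − 6.1 + 2.6 + 8.0 + 14.0 + 18.5 + 9.9)/10 = 7.7800
Σ_{t=1}^{9}(z_t−z̄)(z_{t+1}−z̄) = 263.4876
γ_1 = 263.4876 / 10 = 26.349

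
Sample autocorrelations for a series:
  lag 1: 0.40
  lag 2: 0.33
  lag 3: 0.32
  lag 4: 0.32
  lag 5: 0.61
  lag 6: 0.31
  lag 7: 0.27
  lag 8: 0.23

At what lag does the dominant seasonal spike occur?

5

The largest autocorrelation is r_5 = 0.61; the remaining lags stay at or below 0.40. The elevated value at lag 1 (0.40), dropping to 0.33 at lag 2, reflects decaying short-term dependence rather than seasonality.
The dominant spike at lag 5 indicates a seasonal period of 5.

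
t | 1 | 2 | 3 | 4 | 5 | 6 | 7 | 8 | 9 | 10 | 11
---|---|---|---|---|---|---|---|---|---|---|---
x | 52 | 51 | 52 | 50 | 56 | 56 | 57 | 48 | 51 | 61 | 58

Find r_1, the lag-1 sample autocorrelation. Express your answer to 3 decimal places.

Mean x̄ = (52 + 51 + 52 + 50 + 56 + 56 + 57 + 48 + 51 + 61 + 58)/11 = 53.8182
Numerator Σ_{t=1}^{10}(x_t−x̄)(x_{t+1}−x̄) = 28.2397
Denominator Σ(x_t−x̄)² = 159.6364
r_1 = 28.2397 / 159.6364 = 0.177

0.177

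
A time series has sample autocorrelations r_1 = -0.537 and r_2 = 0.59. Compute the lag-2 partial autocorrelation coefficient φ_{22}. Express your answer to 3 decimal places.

φ_{22} = (r_2 − r_1²) / (1 − r_1²)
r_1² = (-0.537)² = 0.288369
Numerator = 0.59 − 0.2884 = 0.3016; denominator = 1 − 0.2884 = 0.7116
φ_{22} = 0.3016 / 0.7116 = 0.424

0.424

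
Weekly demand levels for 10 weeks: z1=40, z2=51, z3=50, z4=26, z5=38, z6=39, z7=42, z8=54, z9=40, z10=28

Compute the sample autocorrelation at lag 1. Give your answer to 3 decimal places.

0.012

Mean z̄ = (40 + 51 + 50 + 26 + 38 + 39 + 42 + 54 + 40 + 28)/10 = 40.8000
Numerator Σ_{t=1}^{9}(z_t−z̄)(z_{t+1}−z̄) = 9.3600
Denominator Σ(z_t−z̄)² = 759.6000
r_1 = 9.3600 / 759.6000 = 0.012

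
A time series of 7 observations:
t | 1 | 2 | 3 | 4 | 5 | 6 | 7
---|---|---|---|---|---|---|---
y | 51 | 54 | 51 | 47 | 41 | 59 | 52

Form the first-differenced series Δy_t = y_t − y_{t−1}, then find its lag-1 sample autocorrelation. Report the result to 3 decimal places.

First differences Δy: 3, -3, -4, -6, 18, -7
Mean of differences = 0.1667
Numerator Σ(Δy_t−Δȳ)(Δy_{t+1}−Δȳ) = -207.8611
Denominator Σ(Δy_t−Δȳ)² = 442.8333
r_1(Δy) = -207.8611 / 442.8333 = -0.469

-0.469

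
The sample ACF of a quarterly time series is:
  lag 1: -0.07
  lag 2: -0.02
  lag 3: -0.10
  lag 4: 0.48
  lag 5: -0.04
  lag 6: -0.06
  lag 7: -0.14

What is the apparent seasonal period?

The largest autocorrelation is r_4 = 0.48; the remaining lags stay at or below -0.02.
The dominant spike at lag 4 indicates a seasonal period of 4.

4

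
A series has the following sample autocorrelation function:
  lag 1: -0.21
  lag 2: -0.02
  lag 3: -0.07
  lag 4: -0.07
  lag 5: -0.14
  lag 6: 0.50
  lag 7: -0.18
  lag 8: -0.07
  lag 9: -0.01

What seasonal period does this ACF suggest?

The largest autocorrelation is r_6 = 0.50; the remaining lags stay at or below -0.01.
The dominant spike at lag 6 indicates a seasonal period of 6.

6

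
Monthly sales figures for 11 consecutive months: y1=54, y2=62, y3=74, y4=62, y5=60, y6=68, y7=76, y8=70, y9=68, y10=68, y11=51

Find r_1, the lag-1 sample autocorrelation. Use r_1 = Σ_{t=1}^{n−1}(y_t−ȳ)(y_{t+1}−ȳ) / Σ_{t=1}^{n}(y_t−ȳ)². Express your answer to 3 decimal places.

Mean ȳ = (54 + 62 + 74 + 62 + 60 + 68 + 76 + 70 + 68 + 68 + 51)/11 = 64.8182
Numerator Σ_{t=1}^{10}(y_t−ȳ)(y_{t+1}−ȳ) = 53.1488
Denominator Σ(y_t−ȳ)² = 613.6364
r_1 = 53.1488 / 613.6364 = 0.087

0.087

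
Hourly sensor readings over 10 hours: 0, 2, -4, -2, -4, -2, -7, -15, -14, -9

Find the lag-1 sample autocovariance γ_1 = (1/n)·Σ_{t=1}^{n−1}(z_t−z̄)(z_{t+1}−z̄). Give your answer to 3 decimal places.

18.775

Mean z̄ = (0 + 2 − 4 − 2 − 4 − 2 − 7 − 15 − 14 − 9)/10 = -5.5000
Σ_{t=1}^{9}(z_t−z̄)(z_{t+1}−z̄) = 187.7500
γ_1 = 187.7500 / 10 = 18.775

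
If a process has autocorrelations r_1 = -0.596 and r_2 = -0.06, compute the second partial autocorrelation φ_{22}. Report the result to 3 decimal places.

φ_{22} = (r_2 − r_1²) / (1 − r_1²)
r_1² = (-0.596)² = 0.355216
Numerator = -0.06 − 0.3552 = -0.4152; denominator = 1 − 0.3552 = 0.6448
φ_{22} = -0.4152 / 0.6448 = -0.644

-0.644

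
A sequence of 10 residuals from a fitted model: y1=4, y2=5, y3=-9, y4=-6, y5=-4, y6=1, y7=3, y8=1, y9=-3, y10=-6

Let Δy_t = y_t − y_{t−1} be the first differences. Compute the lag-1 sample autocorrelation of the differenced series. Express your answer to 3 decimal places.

-0.094

First differences Δy: 1, -14, 3, 2, 5, 2, -2, -4, -3
Mean of differences = -1.1111
Numerator Σ(Δy_t−Δȳ)(Δy_{t+1}−Δȳ) = -24.1235
Denominator Σ(Δy_t−Δȳ)² = 256.8889
r_1(Δy) = -24.1235 / 256.8889 = -0.094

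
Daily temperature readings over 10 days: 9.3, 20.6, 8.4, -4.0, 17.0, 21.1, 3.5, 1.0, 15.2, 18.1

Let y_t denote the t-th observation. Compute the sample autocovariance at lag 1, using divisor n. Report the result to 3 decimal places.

Mean ȳ = (9.3 + 20.6 + 8.4 − 4.0 + 17.0 + 21.1 + 3.5 + 1.0 + 15.2 + 18.1)/10 = 11.0200
Σ_{t=1}^{9}(y_t−ȳ)(y_{t+1}−ȳ) = -44.5064
γ_1 = -44.5064 / 10 = -4.451

-4.451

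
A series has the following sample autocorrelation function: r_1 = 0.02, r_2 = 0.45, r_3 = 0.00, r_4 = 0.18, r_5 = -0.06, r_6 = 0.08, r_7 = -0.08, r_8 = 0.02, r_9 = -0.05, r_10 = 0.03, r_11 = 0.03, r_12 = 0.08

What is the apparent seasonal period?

The largest autocorrelation is r_2 = 0.45, with a weaker echo at lag 4 (0.18); the remaining lags stay at or below 0.08.
The dominant spike at lag 2 indicates a seasonal period of 2.

2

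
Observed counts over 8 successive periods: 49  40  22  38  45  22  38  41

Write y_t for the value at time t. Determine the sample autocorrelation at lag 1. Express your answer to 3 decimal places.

Mean ȳ = (49 + 40 + 22 + 38 + 45 + 22 + 38 + 41)/8 = 36.8750
Deviations from mean: 12.1250, 3.1250, -14.8750, 1.1250, 8.1250, -14.8750, 1.1250, 4.1250
Σ(y_t−ȳ)(y_{t+1}−ȳ) = (37.8906) + (-46.4844) + (-16.7344) + (9.1406) + (-120.8594) + (-16.7344) + (4.6406) = -149.1406
Denominator Σ(y_t−ȳ)² = 684.8750
r_1 = -149.1406 / 684.8750 = -0.218

-0.218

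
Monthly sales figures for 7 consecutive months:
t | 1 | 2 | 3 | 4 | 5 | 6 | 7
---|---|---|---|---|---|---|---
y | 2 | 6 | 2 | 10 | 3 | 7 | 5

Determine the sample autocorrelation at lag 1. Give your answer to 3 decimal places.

Mean ȳ = (2 + 6 + 2 + 10 + 3 + 7 + 5)/7 = 5.0000
Deviations from mean: -3.0000, 1.0000, -3.0000, 5.0000, -2.0000, 2.0000, 0.0000
Σ(y_t−ȳ)(y_{t+1}−ȳ) = (-3.0000) + (-3.0000) + (-15.0000) + (-10.0000) + (-4.0000) + (0.0000) = -35.0000
Denominator Σ(y_t−ȳ)² = 52.0000
r_1 = -35.0000 / 52.0000 = -0.673

-0.673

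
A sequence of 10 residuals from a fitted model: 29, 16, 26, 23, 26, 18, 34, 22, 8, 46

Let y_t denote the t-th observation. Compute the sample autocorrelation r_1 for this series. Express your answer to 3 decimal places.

-0.471

Mean ȳ = (29 + 16 + 26 + 23 + 26 + 18 + 34 + 22 + 8 + 46)/10 = 24.8000
Numerator Σ_{t=1}^{9}(y_t−ȳ)(y_{t+1}−ȳ) = -457.4400
Denominator Σ(y_t−ȳ)² = 971.6000
r_1 = -457.4400 / 971.6000 = -0.471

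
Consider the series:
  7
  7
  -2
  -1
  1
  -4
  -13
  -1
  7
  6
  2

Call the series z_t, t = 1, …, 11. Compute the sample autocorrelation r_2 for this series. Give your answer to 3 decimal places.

-0.274

Mean z̄ = (7 + 7 − 2 − 1 + 1 − 4 − 13 − 1 + 7 + 6 + 2)/11 = 0.8182
Numerator Σ_{t=1}^{9}(z_t−z̄)(z_{t+2}−z̄) = -101.7025
Denominator Σ(z_t−z̄)² = 371.6364
r_2 = -101.7025 / 371.6364 = -0.274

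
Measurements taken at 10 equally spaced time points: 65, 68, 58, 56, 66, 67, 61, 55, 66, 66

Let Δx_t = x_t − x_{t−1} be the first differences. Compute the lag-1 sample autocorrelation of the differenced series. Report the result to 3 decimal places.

First differences Δx: 3, -10, -2, 10, 1, -6, -6, 11, 0
Mean of differences = 0.1111
Numerator Σ(Δx_t−Δx̄)(Δx_{t+1}−Δx̄) = -55.7901
Denominator Σ(Δx_t−Δx̄)² = 406.8889
r_1(Δx) = -55.7901 / 406.8889 = -0.137

-0.137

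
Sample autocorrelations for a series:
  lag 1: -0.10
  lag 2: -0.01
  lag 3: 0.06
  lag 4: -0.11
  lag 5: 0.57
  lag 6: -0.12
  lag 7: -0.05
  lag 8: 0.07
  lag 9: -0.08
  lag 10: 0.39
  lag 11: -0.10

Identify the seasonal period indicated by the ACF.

The largest autocorrelation is r_5 = 0.57, with a weaker echo at lag 10 (0.39); the remaining lags stay at or below 0.07.
The dominant spike at lag 5 indicates a seasonal period of 5.

5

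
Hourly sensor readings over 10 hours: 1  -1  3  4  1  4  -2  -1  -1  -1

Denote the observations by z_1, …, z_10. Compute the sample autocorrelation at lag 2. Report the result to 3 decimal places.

0.167

Mean z̄ = (1 − 1 + 3 + 4 + 1 + 4 − 2 − 1 − 1 − 1)/10 = 0.7000
Numerator Σ_{t=1}^{8}(z_t−z̄)(z_{t+2}−z̄) = 7.7200
Denominator Σ(z_t−z̄)² = 46.1000
r_2 = 7.7200 / 46.1000 = 0.167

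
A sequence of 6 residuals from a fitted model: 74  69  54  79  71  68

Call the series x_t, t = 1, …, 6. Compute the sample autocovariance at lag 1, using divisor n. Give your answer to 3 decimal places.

Mean x̄ = (74 + 69 + 54 + 79 + 71 + 68)/6 = 69.1667
Σ_{t=1}^{5}(x_t−x̄)(x_{t+1}−x̄) = -131.5278
γ_1 = -131.5278 / 6 = -21.921

-21.921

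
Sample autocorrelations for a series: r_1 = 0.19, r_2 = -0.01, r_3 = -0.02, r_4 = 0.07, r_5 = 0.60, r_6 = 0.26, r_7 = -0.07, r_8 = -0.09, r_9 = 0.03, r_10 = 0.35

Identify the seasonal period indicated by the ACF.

The largest autocorrelation is r_5 = 0.60, with a weaker echo at lag 10 (0.35); the remaining lags stay at or below 0.26.
The dominant spike at lag 5 indicates a seasonal period of 5.

5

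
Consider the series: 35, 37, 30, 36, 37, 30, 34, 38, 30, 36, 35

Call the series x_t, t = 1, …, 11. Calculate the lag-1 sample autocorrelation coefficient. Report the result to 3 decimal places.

-0.506

Mean x̄ = (35 + 37 + 30 + 36 + 37 + 30 + 34 + 38 + 30 + 36 + 35)/11 = 34.3636
Numerator Σ_{t=1}^{10}(x_t−x̄)(x_{t+1}−x̄) = -45.8595
Denominator Σ(x_t−x̄)² = 90.5455
r_1 = -45.8595 / 90.5455 = -0.506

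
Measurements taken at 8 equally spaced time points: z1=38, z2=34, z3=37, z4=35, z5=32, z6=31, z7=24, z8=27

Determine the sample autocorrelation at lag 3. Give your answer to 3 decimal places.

-0.073

Mean z̄ = (38 + 34 + 37 + 35 + 32 + 31 + 24 + 27)/8 = 32.2500
Deviations from mean: 5.7500, 1.7500, 4.7500, 2.7500, -0.2500, -1.2500, -8.2500, -5.2500
Σ(z_t−z̄)(z_{t+3}−z̄) = (15.8125) + (-0.4375) + (-5.9375) + (-22.6875) + (1.3125) = -11.9375
Denominator Σ(z_t−z̄)² = 163.5000
r_3 = -11.9375 / 163.5000 = -0.073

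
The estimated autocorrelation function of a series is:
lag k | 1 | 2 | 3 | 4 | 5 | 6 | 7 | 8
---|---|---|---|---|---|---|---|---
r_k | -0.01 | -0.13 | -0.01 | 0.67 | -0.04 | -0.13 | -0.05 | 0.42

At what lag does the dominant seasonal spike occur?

4

The largest autocorrelation is r_4 = 0.67, with a weaker echo at lag 8 (0.42); the remaining lags stay at or below -0.01.
The dominant spike at lag 4 indicates a seasonal period of 4.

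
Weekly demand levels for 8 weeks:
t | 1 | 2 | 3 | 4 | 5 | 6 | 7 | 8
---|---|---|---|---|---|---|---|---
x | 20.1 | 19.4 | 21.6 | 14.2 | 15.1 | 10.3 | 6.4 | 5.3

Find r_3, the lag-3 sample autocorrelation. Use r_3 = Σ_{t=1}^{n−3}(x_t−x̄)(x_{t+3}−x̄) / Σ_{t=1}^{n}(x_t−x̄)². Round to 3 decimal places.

-0.118

Mean x̄ = (20.1 + 19.4 + 21.6 + 14.2 + 15.1 + 10.3 + 6.4 + 5.3)/8 = 14.0500
Deviations from mean: 6.0500, 5.3500, 7.5500, 0.1500, 1.0500, -3.7500, -7.6500, -8.7500
Σ(x_t−x̄)(x_{t+3}−x̄) = (0.9075) + (5.6175) + (-28.3125) + (-1.1475) + (-9.1875) = -32.1225
Denominator Σ(x_t−x̄)² = 272.5000
r_3 = -32.1225 / 272.5000 = -0.118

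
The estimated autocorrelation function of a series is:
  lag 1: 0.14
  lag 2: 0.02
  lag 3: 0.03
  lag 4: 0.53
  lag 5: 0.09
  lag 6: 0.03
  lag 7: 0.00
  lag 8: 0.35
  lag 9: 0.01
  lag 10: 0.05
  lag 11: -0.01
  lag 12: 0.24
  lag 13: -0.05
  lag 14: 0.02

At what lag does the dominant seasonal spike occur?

4

The largest autocorrelation is r_4 = 0.53, with weaker echoes at lags 8 (0.35) and 12 (0.24); the remaining lags stay at or below 0.14.
The dominant spike at lag 4 indicates a seasonal period of 4.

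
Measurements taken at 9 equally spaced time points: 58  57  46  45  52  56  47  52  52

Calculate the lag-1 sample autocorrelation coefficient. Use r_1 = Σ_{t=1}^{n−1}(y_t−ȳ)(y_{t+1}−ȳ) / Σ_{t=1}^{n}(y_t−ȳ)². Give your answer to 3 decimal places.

0.102

Mean ȳ = (58 + 57 + 46 + 45 + 52 + 56 + 47 + 52 + 52)/9 = 51.6667
Numerator Σ_{t=1}^{8}(y_t−ȳ)(y_{t+1}−ȳ) = 18.8889
Denominator Σ(y_t−ȳ)² = 186.0000
r_1 = 18.8889 / 186.0000 = 0.102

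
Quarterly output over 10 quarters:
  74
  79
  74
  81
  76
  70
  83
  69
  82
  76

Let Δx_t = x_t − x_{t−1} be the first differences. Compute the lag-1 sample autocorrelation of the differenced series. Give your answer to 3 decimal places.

First differences Δx: 5, -5, 7, -5, -6, 13, -14, 13, -6
Mean of differences = 0.2222
Numerator Σ(Δx_t−Δx̄)(Δx_{t+1}−Δx̄) = -585.7160
Denominator Σ(Δx_t−Δx̄)² = 729.5556
r_1(Δx) = -585.7160 / 729.5556 = -0.803

-0.803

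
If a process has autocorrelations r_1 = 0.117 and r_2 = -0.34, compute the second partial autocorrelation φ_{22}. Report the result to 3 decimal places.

-0.359

φ_{22} = (r_2 − r_1²) / (1 − r_1²)
r_1² = (0.117)² = 0.013689
Numerator = -0.34 − 0.0137 = -0.3537; denominator = 1 − 0.0137 = 0.9863
φ_{22} = -0.3537 / 0.9863 = -0.359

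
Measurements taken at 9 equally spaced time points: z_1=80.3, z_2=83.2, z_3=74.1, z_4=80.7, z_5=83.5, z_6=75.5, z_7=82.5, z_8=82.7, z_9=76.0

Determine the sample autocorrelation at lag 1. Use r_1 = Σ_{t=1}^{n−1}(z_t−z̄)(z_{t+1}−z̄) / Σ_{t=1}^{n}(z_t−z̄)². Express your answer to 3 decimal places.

-0.468

Mean z̄ = (80.3 + 83.2 + 74.1 + 80.7 + 83.5 + 75.5 + 82.5 + 82.7 + 76.0)/9 = 79.8333
Numerator Σ_{t=1}^{8}(z_t−z̄)(z_{t+1}−z̄) = -50.3111
Denominator Σ(z_t−z̄)² = 107.4200
r_1 = -50.3111 / 107.4200 = -0.468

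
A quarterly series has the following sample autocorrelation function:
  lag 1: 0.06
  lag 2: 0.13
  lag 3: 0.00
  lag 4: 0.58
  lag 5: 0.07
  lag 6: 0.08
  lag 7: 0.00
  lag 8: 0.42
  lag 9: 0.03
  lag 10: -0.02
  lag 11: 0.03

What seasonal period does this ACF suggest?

The largest autocorrelation is r_4 = 0.58, with a weaker echo at lag 8 (0.42); the remaining lags stay at or below 0.13.
The dominant spike at lag 4 indicates a seasonal period of 4.

4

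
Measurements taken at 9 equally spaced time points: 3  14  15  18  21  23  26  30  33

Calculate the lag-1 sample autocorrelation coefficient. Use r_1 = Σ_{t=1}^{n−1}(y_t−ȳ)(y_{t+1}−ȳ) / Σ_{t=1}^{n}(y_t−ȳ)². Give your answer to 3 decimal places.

Mean ȳ = (3 + 14 + 15 + 18 + 21 + 23 + 26 + 30 + 33)/9 = 20.3333
Numerator Σ_{t=1}^{8}(y_t−ȳ)(y_{t+1}−ȳ) = 348.5556
Denominator Σ(y_t−ȳ)² = 668.0000
r_1 = 348.5556 / 668.0000 = 0.522

0.522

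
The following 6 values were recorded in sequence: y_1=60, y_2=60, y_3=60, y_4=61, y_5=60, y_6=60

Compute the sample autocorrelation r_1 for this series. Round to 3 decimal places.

Mean ȳ = (60 + 60 + 60 + 61 + 60 + 60)/6 = 60.1667
Deviations from mean: -0.1667, -0.1667, -0.1667, 0.8333, -0.1667, -0.1667
Σ(y_t−ȳ)(y_{t+1}−ȳ) = (0.0278) + (0.0278) + (-0.1389) + (-0.1389) + (0.0278) = -0.1944
Denominator Σ(y_t−ȳ)² = 0.8333
r_1 = -0.1944 / 0.8333 = -0.233

-0.233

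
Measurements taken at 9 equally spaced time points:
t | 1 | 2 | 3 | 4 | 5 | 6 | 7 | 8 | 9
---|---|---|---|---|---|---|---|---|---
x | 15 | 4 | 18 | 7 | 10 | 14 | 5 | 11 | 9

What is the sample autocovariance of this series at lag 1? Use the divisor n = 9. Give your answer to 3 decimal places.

-14.198

Mean x̄ = (15 + 4 + 18 + 7 + 10 + 14 + 5 + 11 + 9)/9 = 10.3333
Σ_{t=1}^{8}(x_t−x̄)(x_{t+1}−x̄) = -127.7778
γ_1 = -127.7778 / 9 = -14.198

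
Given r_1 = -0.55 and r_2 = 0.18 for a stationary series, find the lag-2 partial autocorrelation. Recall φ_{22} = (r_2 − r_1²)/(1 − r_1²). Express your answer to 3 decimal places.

φ_{22} = (r_2 − r_1²) / (1 − r_1²)
r_1² = (-0.55)² = 0.3025
Numerator = 0.18 − 0.3025 = -0.1225; denominator = 1 − 0.3025 = 0.6975
φ_{22} = -0.1225 / 0.6975 = -0.176

-0.176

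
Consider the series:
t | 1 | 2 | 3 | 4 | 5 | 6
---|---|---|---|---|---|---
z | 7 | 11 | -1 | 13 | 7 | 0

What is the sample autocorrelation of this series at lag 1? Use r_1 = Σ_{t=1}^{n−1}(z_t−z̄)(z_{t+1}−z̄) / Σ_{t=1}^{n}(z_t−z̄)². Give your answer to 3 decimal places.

Mean z̄ = (7 + 11 − 1 + 13 + 7 + 0)/6 = 6.1667
Deviations from mean: 0.8333, 4.8333, -7.1667, 6.8333, 0.8333, -6.1667
Numerator Σ_{t=1}^{5}(z_t−z̄)(z_{t+1}−z̄) = -79.0278
Denominator Σ(z_t−z̄)² = 160.8333
r_1 = -79.0278 / 160.8333 = -0.491

-0.491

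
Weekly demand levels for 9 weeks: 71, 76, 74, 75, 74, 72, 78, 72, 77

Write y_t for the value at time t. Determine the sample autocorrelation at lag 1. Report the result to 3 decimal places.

-0.633

Mean ȳ = (71 + 76 + 74 + 75 + 74 + 72 + 78 + 72 + 77)/9 = 74.3333
Numerator Σ_{t=1}^{8}(y_t−ȳ)(y_{t+1}−ȳ) = -29.1111
Denominator Σ(y_t−ȳ)² = 46.0000
r_1 = -29.1111 / 46.0000 = -0.633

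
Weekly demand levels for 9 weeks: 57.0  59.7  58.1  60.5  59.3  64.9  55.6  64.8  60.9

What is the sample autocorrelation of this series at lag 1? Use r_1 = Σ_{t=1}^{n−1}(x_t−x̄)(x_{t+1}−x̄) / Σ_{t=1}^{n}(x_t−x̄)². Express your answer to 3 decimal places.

Mean x̄ = (57.0 + 59.7 + 58.1 + 60.5 + 59.3 + 64.9 + 55.6 + 64.8 + 60.9)/9 = 60.0889
Numerator Σ_{t=1}^{8}(x_t−x̄)(x_{t+1}−x̄) = -41.8857
Denominator Σ(x_t−x̄)² = 80.5889
r_1 = -41.8857 / 80.5889 = -0.520

-0.520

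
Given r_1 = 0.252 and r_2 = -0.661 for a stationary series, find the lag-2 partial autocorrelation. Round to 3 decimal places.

φ_{22} = (r_2 − r_1²) / (1 − r_1²)
r_1² = (0.252)² = 0.063504
Numerator = -0.661 − 0.0635 = -0.7245; denominator = 1 − 0.0635 = 0.9365
φ_{22} = -0.7245 / 0.9365 = -0.774

-0.774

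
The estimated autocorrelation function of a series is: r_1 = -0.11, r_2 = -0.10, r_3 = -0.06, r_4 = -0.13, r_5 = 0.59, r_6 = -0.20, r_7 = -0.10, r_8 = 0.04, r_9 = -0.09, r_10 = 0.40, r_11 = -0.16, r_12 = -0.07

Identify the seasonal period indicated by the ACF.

The largest autocorrelation is r_5 = 0.59, with a weaker echo at lag 10 (0.40); the remaining lags stay at or below 0.04.
The dominant spike at lag 5 indicates a seasonal period of 5.

5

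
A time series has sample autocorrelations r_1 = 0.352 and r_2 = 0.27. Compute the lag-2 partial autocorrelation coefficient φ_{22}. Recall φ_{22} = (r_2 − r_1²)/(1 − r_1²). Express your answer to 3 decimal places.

φ_{22} = (r_2 − r_1²) / (1 − r_1²)
r_1² = (0.352)² = 0.123904
Numerator = 0.27 − 0.1239 = 0.1461; denominator = 1 − 0.1239 = 0.8761
φ_{22} = 0.1461 / 0.8761 = 0.167

0.167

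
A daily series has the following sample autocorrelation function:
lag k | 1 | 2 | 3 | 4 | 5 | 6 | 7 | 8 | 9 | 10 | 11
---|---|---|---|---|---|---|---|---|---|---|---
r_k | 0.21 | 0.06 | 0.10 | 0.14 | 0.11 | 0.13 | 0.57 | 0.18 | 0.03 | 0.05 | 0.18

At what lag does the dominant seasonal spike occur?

The largest autocorrelation is r_7 = 0.57; the remaining lags stay at or below 0.21. The elevated value at lag 1 (0.21), dropping to 0.06 at lag 2, reflects decaying short-term dependence rather than seasonality.
The dominant spike at lag 7 indicates a seasonal period of 7.

7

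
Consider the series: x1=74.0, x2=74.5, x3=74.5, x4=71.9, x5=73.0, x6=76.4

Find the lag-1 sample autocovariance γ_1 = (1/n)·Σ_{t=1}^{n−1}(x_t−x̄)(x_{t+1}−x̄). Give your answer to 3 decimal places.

Mean x̄ = (74.0 + 74.5 + 74.5 + 71.9 + 73.0 + 76.4)/6 = 74.0500
Σ_{t=1}^{5}(x_t−x̄)(x_{t+1}−x̄) = -0.9975
γ_1 = -0.9975 / 6 = -0.166

-0.166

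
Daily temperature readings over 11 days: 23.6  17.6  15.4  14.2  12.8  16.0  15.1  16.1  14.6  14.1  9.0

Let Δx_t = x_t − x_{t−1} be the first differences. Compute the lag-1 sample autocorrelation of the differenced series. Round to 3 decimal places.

First differences Δx: -6.0, -2.2, -1.2, -1.4, 3.2, -0.9, 1.0, -1.5, -0.5, -5.1
Mean of differences = -1.4600
Numerator Σ(Δx_t−Δx̄)(Δx_{t+1}−Δx̄) = 3.8184
Denominator Σ(Δx_t−Δx̄)² = 63.4840
r_1(Δx) = 3.8184 / 63.4840 = 0.060

0.060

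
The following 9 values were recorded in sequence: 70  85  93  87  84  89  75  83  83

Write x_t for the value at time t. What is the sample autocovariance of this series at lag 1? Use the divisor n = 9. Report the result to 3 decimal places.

-0.820

Mean x̄ = (70 + 85 + 93 + 87 + 84 + 89 + 75 + 83 + 83)/9 = 83.2222
Σ_{t=1}^{8}(x_t−x̄)(x_{t+1}−x̄) = -7.3827
γ_1 = -7.3827 / 9 = -0.820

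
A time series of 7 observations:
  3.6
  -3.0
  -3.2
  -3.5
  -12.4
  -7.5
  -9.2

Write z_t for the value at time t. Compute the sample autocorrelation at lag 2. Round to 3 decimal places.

0.200

Mean z̄ = (3.6 − 3.0 − 3.2 − 3.5 − 12.4 − 7.5 − 9.2)/7 = -5.0286
Deviations from mean: 8.6286, 2.0286, 1.8286, 1.5286, -7.3714, -2.4714, -4.1714
Σ(z_t−z̄)(z_{t+2}−z̄) = (15.7780) + (3.1008) + (-13.4792) + (-3.7778) + (30.7494) = 32.3712
Denominator Σ(z_t−z̄)² = 162.0943
r_2 = 32.3712 / 162.0943 = 0.200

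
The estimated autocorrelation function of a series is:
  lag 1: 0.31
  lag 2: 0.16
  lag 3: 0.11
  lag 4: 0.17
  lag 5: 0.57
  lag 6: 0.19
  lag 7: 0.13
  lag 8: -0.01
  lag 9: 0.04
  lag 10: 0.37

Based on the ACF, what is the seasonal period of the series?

5

The largest autocorrelation is r_5 = 0.57, with a weaker echo at lag 10 (0.37); the remaining lags stay at or below 0.31. The elevated value at lag 1 (0.31), dropping to 0.16 at lag 2, reflects decaying short-term dependence rather than seasonality.
The dominant spike at lag 5 indicates a seasonal period of 5.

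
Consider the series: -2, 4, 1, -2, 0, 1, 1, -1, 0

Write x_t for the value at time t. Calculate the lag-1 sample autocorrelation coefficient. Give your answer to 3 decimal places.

-0.252

Mean x̄ = (-2 + 4 + 1 − 2 + 0 + 1 + 1 − 1 + 0)/9 = 0.2222
Numerator Σ_{t=1}^{8}(x_t−x̄)(x_{t+1}−x̄) = -6.9383
Denominator Σ(x_t−x̄)² = 27.5556
r_1 = -6.9383 / 27.5556 = -0.252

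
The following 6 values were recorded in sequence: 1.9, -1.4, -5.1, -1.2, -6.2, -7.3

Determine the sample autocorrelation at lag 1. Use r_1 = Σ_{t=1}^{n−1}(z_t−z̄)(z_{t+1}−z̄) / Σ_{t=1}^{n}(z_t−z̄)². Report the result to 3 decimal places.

0.132

Mean z̄ = (1.9 − 1.4 − 5.1 − 1.2 − 6.2 − 7.3)/6 = -3.2167
Deviations from mean: 5.1167, 1.8167, -1.8833, 2.0167, -2.9833, -4.0833
Σ(z_t−z̄)(z_{t+1}−z̄) = (9.2953) + (-3.4214) + (-3.7981) + (-6.0164) + (12.1819) = 8.2414
Denominator Σ(z_t−z̄)² = 62.6683
r_1 = 8.2414 / 62.6683 = 0.132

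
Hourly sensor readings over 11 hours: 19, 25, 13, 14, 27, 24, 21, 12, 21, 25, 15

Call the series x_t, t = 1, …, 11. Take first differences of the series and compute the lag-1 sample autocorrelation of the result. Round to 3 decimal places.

-0.247

First differences Δx: 6, -12, 1, 13, -3, -3, -9, 9, 4, -10
Mean of differences = -0.4000
Numerator Σ(Δx_t−Δx̄)(Δx_{t+1}−Δx̄) = -159.1600
Denominator Σ(Δx_t−Δx̄)² = 644.4000
r_1(Δx) = -159.1600 / 644.4000 = -0.247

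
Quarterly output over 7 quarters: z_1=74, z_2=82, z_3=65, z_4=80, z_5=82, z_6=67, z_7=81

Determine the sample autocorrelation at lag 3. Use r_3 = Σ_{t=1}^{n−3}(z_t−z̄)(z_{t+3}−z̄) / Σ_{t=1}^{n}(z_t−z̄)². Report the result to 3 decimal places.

0.463

Mean z̄ = (74 + 82 + 65 + 80 + 82 + 67 + 81)/7 = 75.8571
Deviations from mean: -1.8571, 6.1429, -10.8571, 4.1429, 6.1429, -8.8571, 5.1429
Σ(z_t−z̄)(z_{t+3}−z̄) = (-7.6939) + (37.7347) + (96.1633) + (21.3061) = 147.5102
Denominator Σ(z_t−z̄)² = 318.8571
r_3 = 147.5102 / 318.8571 = 0.463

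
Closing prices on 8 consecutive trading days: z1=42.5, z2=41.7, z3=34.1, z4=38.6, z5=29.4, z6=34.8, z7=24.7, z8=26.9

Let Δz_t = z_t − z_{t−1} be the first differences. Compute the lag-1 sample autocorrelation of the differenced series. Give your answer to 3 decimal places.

First differences Δz: -0.8, -7.6, 4.5, -9.2, 5.4, -10.1, 2.2
Mean of differences = -2.2286
Numerator Σ(Δz_t−Δz̄)(Δz_{t+1}−Δz̄) = -238.8122
Denominator Σ(Δz_t−Δz̄)² = 264.5343
r_1(Δz) = -238.8122 / 264.5343 = -0.903

-0.903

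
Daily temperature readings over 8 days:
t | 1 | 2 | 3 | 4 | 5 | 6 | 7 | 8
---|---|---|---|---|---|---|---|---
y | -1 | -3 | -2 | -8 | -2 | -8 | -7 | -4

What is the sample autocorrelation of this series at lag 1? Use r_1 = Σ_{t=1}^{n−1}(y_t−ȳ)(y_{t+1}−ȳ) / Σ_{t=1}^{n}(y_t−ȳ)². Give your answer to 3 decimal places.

-0.162

Mean ȳ = (-1 − 3 − 2 − 8 − 2 − 8 − 7 − 4)/8 = -4.3750
Deviations from mean: 3.3750, 1.3750, 2.3750, -3.6250, 2.3750, -3.6250, -2.6250, 0.3750
Numerator Σ_{t=1}^{7}(y_t−ȳ)(y_{t+1}−ȳ) = -9.3906
Denominator Σ(y_t−ȳ)² = 57.8750
r_1 = -9.3906 / 57.8750 = -0.162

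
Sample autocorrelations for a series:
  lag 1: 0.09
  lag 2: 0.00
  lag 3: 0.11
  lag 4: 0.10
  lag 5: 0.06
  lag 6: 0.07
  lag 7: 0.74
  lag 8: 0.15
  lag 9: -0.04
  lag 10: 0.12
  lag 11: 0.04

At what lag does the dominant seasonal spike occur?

7

The largest autocorrelation is r_7 = 0.74; the remaining lags stay at or below 0.15.
The dominant spike at lag 7 indicates a seasonal period of 7.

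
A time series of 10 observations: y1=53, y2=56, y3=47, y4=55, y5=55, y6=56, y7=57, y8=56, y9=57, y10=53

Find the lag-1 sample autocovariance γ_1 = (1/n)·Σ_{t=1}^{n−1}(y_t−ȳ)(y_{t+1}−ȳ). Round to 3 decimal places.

Mean ȳ = (53 + 56 + 47 + 55 + 55 + 56 + 57 + 56 + 57 + 53)/10 = 54.5000
Σ_{t=1}^{9}(y_t−ȳ)(y_{t+1}−ȳ) = -8.7500
γ_1 = -8.7500 / 10 = -0.875

-0.875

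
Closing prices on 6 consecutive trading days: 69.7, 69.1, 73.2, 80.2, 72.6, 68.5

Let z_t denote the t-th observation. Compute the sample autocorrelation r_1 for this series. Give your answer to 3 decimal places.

0.151

Mean z̄ = (69.7 + 69.1 + 73.2 + 80.2 + 72.6 + 68.5)/6 = 72.2167
Deviations from mean: -2.5167, -3.1167, 0.9833, 7.9833, 0.3833, -3.7167
Σ(z_t−z̄)(z_{t+1}−z̄) = (7.8436) + (-3.0647) + (7.8503) + (3.0603) + (-1.4247) = 14.2647
Denominator Σ(z_t−z̄)² = 94.7083
r_1 = 14.2647 / 94.7083 = 0.151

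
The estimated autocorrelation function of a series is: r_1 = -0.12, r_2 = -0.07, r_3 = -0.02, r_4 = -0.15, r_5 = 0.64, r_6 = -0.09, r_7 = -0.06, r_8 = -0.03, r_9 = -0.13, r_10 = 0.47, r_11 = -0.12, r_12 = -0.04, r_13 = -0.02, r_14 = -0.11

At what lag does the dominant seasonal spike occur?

The largest autocorrelation is r_5 = 0.64, with a weaker echo at lag 10 (0.47); the remaining lags stay at or below -0.02.
The dominant spike at lag 5 indicates a seasonal period of 5.

5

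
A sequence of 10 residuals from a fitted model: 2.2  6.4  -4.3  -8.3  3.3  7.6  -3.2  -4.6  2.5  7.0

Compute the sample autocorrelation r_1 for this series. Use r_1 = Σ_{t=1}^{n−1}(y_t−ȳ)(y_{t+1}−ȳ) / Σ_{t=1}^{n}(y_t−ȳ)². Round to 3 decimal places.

Mean ȳ = (2.2 + 6.4 − 4.3 − 8.3 + 3.3 + 7.6 − 3.2 − 4.6 + 2.5 + 7.0)/10 = 0.8600
Numerator Σ_{t=1}^{9}(y_t−ȳ)(y_{t+1}−ȳ) = 16.1164
Denominator Σ(y_t−ȳ)² = 281.0840
r_1 = 16.1164 / 281.0840 = 0.057

0.057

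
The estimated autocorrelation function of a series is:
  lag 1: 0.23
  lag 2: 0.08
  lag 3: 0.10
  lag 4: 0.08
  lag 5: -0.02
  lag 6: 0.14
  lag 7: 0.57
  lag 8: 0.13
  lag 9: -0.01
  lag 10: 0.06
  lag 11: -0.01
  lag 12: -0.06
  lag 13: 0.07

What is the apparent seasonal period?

7

The largest autocorrelation is r_7 = 0.57; the remaining lags stay at or below 0.23. The elevated value at lag 1 (0.23), dropping to 0.08 at lag 2, reflects decaying short-term dependence rather than seasonality.
The dominant spike at lag 7 indicates a seasonal period of 7.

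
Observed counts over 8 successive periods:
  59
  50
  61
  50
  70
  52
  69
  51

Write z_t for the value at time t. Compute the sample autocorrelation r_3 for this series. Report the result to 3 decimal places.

-0.601

Mean z̄ = (59 + 50 + 61 + 50 + 70 + 52 + 69 + 51)/8 = 57.7500
Deviations from mean: 1.2500, -7.7500, 3.2500, -7.7500, 12.2500, -5.7500, 11.2500, -6.7500
Numerator Σ_{t=1}^{5}(z_t−z̄)(z_{t+3}−z̄) = -293.1875
Denominator Σ(z_t−z̄)² = 487.5000
r_3 = -293.1875 / 487.5000 = -0.601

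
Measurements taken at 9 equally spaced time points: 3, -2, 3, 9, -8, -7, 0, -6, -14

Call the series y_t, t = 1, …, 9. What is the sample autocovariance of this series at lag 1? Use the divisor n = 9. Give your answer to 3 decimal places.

Mean ȳ = (3 − 2 + 3 + 9 − 8 − 7 + 0 − 6 − 14)/9 = -2.4444
Σ_{t=1}^{8}(y_t−ȳ)(y_{t+1}−ȳ) = 50.1358
γ_1 = 50.1358 / 9 = 5.571

5.571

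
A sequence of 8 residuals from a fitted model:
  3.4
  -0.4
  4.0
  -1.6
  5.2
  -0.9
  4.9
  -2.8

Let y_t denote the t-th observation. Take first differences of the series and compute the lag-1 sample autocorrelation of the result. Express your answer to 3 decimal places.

First differences Δy: -3.8, 4.4, -5.6, 6.8, -6.1, 5.8, -7.7
Mean of differences = -0.8857
Numerator Σ(Δy_t−Δȳ)(Δy_{t+1}−Δȳ) = -197.0502
Denominator Σ(Δy_t−Δȳ)² = 236.0486
r_1(Δy) = -197.0502 / 236.0486 = -0.835

-0.835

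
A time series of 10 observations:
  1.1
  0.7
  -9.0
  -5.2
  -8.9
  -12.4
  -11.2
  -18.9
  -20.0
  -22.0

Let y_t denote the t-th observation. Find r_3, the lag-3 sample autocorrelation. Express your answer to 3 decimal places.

0.145

Mean ȳ = (1.1 + 0.7 − 9.0 − 5.2 − 8.9 − 12.4 − 11.2 − 18.9 − 20.0 − 22.0)/10 = -10.5800
Numerator Σ_{t=1}^{7}(y_t−ȳ)(y_{t+3}−ȳ) = 85.8248
Denominator Σ(y_t−ȳ)² = 589.9960
r_3 = 85.8248 / 589.9960 = 0.145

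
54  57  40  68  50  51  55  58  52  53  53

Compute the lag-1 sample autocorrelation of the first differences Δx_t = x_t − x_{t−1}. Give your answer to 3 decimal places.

First differences Δx: 3, -17, 28, -18, 1, 4, 3, -6, 1, 0
Mean of differences = -0.1000
Numerator Σ(Δx_t−Δx̄)(Δx_{t+1}−Δx̄) = -1057.4100
Denominator Σ(Δx_t−Δx̄)² = 1468.9000
r_1(Δx) = -1057.4100 / 1468.9000 = -0.720

-0.720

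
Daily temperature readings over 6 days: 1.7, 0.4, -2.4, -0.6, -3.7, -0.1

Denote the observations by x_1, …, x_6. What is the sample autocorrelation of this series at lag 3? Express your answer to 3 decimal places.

Mean x̄ = (1.7 + 0.4 − 2.4 − 0.6 − 3.7 − 0.1)/6 = -0.7833
Σ(x_t−x̄)(x_{t+3}−x̄) = (0.4553) + (-3.4514) + (-1.1047) = -4.1008
Denominator Σ(x_t−x̄)² = 19.1883
r_3 = -4.1008 / 19.1883 = -0.214

-0.214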